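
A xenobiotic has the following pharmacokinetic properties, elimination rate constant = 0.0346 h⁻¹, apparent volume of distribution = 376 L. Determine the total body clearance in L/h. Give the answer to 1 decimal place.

CL = k × Vd = 0.0346 × 376 = 13.01 L/h

13.0 L/h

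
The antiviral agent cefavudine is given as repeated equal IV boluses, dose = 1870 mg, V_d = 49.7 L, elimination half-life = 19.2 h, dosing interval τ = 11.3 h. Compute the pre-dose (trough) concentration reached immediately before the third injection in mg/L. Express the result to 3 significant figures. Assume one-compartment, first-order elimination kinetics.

C₀ per dose = Dose / Vd = 1870 / 49.7 = 37.63 mg/L
k = ln2 / t½ = 0.693147 / 19.2 = 0.03610 h⁻¹
Fraction remaining after one interval: r = e^(−kτ) = e^(−0.03610 × 11.3) = 0.6650
Before dose 3, 2 doses have been given (aged 1τ, 2τ).
C_trough = C₀ × (r + r²) = 37.63 × (0.6650 + 0.4422) = 41.66 mg/L

41.7 mg/L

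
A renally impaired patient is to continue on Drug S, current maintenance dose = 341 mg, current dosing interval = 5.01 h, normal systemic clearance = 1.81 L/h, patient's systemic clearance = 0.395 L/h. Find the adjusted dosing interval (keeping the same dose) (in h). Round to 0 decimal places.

23 h

To keep the same average steady-state level, dosing rate must scale with clearance.
CL ratio = 0.395 / 1.81 = 0.2182
New interval (same dose) = 5.01 / 0.2182 = 22.96 h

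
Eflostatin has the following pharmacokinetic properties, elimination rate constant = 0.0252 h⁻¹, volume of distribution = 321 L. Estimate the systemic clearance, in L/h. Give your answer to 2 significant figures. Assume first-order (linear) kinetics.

CL = k × Vd = 0.0252 × 321 = 8.089 L/h

8.1 L/h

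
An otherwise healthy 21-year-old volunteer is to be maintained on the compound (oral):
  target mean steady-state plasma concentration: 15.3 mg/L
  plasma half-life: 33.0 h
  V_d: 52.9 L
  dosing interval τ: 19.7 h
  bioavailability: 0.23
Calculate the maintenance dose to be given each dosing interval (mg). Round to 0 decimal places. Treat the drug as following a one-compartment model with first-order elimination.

k = ln2 / t½ = 0.693147 / 33.0 = 0.02100 h⁻¹
CL = k × Vd = 0.02100 × 52.9 = 1.111 L/h
At steady state, F × (Dose/τ) = Css × CL.
Dose = Css × CL × τ / F = 15.3 × 1.111 × 19.7 / 0.23 = 1456 mg

1456 mg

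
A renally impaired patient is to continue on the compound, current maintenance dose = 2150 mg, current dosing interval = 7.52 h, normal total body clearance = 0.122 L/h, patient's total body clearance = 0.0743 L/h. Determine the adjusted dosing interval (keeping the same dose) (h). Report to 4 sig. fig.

12.35 h

To keep the same average steady-state level, dosing rate must scale with clearance.
CL ratio = 0.0743 / 0.122 = 0.6090
New interval (same dose) = 7.52 / 0.6090 = 12.35 h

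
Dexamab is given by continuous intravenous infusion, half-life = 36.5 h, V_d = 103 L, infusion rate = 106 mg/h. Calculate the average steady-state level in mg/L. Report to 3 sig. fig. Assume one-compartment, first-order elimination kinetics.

k = ln2 / t½ = 0.693147 / 36.5 = 0.01899 h⁻¹
CL = k × Vd = 0.01899 × 103 = 1.956 L/h
At steady state Css = R₀ / CL = 106 / 1.956 = 54.19 mg/L

54.2 mg/L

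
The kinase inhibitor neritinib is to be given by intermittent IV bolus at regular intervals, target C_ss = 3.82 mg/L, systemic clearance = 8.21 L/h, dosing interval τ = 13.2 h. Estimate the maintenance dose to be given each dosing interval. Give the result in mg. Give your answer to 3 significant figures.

At steady state, Dose/τ = Css × CL.
Dose = Css × CL × τ = 3.82 × 8.210 × 13.2 = 414.0 mg

414 mg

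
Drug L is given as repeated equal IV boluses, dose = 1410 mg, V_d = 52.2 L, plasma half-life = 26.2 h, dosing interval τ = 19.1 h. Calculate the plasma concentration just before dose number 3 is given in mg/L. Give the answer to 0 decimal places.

C₀ per dose = Dose / Vd = 1410 / 52.2 = 27.01 mg/L
k = ln2 / t½ = 0.693147 / 26.2 = 0.02646 h⁻¹
Fraction remaining after one interval: r = e^(−kτ) = e^(−0.02646 × 19.1) = 0.6033
Before dose 3, 2 doses have been given (aged 1τ, 2τ).
C_trough = C₀ × (r + r²) = 27.01 × (0.6033 + 0.3640) = 26.13 mg/L

26 mg/L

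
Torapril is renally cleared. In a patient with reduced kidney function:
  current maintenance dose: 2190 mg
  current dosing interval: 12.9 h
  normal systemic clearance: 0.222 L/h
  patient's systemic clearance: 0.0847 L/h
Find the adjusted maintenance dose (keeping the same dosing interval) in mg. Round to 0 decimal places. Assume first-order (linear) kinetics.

836 mg

To keep the same average steady-state level, dosing rate must scale with clearance.
CL ratio = 0.0847 / 0.222 = 0.3815
New dose (same interval) = 2190 × 0.3815 = 835.5 mg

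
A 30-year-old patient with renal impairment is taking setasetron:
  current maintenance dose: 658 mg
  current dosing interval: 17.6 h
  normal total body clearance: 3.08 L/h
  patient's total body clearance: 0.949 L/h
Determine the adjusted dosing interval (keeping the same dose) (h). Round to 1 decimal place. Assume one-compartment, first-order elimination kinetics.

57.1 h

To keep the same average steady-state level, dosing rate must scale with clearance.
CL ratio = 0.949 / 3.08 = 0.3081
New interval (same dose) = 17.6 / 0.3081 = 57.12 h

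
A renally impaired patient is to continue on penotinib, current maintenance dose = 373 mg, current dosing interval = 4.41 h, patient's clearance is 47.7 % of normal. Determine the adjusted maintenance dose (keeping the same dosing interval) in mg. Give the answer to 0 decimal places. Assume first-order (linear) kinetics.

178 mg

To keep the same average steady-state level, dosing rate must scale with clearance.
CL ratio = 47.7 / 100 = 0.4770
New dose (same interval) = 373 × 0.4770 = 177.9 mg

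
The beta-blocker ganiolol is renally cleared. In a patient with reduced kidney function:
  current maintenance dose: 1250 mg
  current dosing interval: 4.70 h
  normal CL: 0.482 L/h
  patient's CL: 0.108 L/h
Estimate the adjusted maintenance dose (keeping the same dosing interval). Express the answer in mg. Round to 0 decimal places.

280 mg

To keep the same average steady-state level, dosing rate must scale with clearance.
CL ratio = 0.108 / 0.482 = 0.2241
New dose (same interval) = 1250 × 0.2241 = 280.1 mg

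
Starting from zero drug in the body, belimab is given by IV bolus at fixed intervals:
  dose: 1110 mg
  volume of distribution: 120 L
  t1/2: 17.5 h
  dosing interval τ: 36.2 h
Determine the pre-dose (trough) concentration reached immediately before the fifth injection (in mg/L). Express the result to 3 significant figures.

C₀ per dose = Dose / Vd = 1110 / 120 = 9.250 mg/L
k = ln2 / t½ = 0.693147 / 17.5 = 0.03961 h⁻¹
Fraction remaining after one interval: r = e^(−kτ) = e^(−0.03961 × 36.2) = 0.2384
Before dose 5, 4 doses have been given (aged 1τ, 2τ, 3τ, 4τ).
C_trough = C₀ × (r + r² + … + r^4) = C₀ × r(1−r^4)/(1−r)
        = 9.250 × 0.2384 × (1 − 0.003230) / (1 − 0.2384) = 2.886 mg/L

2.89 mg/L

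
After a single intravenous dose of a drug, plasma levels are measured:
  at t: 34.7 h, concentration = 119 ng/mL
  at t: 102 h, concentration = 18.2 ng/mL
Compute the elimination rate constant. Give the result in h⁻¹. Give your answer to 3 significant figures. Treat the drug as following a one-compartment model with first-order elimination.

k = ln(C₁/C₂) / (t₂ − t₁) = ln(119/18.2) / (102 − 34.7)
  = 1.878 / 67.30 = 0.02790 h⁻¹

0.0279 h⁻¹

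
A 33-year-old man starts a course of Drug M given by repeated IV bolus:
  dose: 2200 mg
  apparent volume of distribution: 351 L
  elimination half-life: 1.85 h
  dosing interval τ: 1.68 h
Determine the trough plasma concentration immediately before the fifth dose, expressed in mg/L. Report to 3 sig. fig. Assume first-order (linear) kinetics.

C₀ per dose = Dose / Vd = 2200 / 351 = 6.268 mg/L
k = ln2 / t½ = 0.693147 / 1.85 = 0.3747 h⁻¹
Fraction remaining after one interval: r = e^(−kτ) = e^(−0.3747 × 1.68) = 0.5329
Before dose 5, 4 doses have been given (aged 1τ, 2τ, 3τ, 4τ).
C_trough = C₀ × (r + r² + … + r^4) = C₀ × r(1−r^4)/(1−r)
        = 6.268 × 0.5329 × (1 − 0.08065) / (1 − 0.5329) = 6.574 mg/L

6.57 mg/L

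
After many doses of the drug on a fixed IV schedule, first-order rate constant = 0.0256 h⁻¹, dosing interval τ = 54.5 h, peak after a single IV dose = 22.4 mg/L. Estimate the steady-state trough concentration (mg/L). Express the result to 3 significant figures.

e^(−kτ) = e^(−0.02560 × 54.5) = 0.2478
Accumulation ratio R = 1 / (1 − e^(−kτ)) = 1 / (1 − 0.2478) = 1.329
Steady-state trough = C₀ × R × e^(−kτ) = 22.4 × 1.329 × 0.2478 = 7.377 mg/L

7.38 mg/L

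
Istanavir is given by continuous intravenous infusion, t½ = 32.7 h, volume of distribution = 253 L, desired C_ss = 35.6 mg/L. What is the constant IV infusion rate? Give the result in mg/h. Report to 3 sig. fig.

191 mg/h

k = ln2 / t½ = 0.693147 / 32.7 = 0.02120 h⁻¹
CL = k × Vd = 0.02120 × 253 = 5.364 L/h
At steady state, infusion rate R₀ = Css × CL = 35.6 × 5.364 = 191.0 mg/h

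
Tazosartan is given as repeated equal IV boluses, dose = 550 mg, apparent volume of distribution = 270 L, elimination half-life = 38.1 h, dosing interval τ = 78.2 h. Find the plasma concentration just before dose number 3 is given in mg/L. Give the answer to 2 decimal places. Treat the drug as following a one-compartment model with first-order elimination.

0.61 mg/L

C₀ per dose = Dose / Vd = 550 / 270 = 2.037 mg/L
k = ln2 / t½ = 0.693147 / 38.1 = 0.01819 h⁻¹
Fraction remaining after one interval: r = e^(−kτ) = e^(−0.01819 × 78.2) = 0.2411
Before dose 3, 2 doses have been given (aged 1τ, 2τ).
C_trough = C₀ × (r + r²) = 2.037 × (0.2411 + 0.05813) = 0.6095 mg/L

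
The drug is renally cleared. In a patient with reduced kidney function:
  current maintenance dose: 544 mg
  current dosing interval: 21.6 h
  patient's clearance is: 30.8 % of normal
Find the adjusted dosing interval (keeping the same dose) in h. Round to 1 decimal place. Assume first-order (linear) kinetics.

To keep the same average steady-state level, dosing rate must scale with clearance.
CL ratio = 30.8 / 100 = 0.3080
New interval (same dose) = 21.6 / 0.3080 = 70.13 h

70.1 h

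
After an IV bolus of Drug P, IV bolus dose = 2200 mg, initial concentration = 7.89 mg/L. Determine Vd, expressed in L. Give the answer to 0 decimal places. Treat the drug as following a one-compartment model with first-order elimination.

Vd = Dose / C₀ = 2200 / 7.89 = 278.8 L

279 L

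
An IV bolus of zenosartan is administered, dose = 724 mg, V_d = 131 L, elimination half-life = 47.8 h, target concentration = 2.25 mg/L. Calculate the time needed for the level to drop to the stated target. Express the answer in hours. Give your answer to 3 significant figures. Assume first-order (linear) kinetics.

C₀ = Dose / Vd = 724.0 / 131 = 5.527 mg/L
k = ln2 / t½ = 0.693147 / 47.8 = 0.01450 h⁻¹
t = ln(C₀ / C) / k = ln(5.527 / 2.25) / 0.01450
  = ln(2.456) / 0.01450 = 0.8985 / 0.01450 = 61.97 h

62.0 h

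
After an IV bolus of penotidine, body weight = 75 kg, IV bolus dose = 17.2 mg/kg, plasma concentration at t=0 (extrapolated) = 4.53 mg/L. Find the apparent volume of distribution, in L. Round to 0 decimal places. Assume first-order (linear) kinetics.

Dose = 17.2 × 75 = 1290 mg
Vd = Dose / C₀ = 1290 / 4.53 = 284.8 L

285 L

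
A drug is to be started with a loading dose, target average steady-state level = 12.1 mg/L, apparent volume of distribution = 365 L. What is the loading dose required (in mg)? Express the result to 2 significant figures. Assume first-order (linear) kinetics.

4400 mg

LD = Css × Vd = 12.1 × 365 = 4417 mg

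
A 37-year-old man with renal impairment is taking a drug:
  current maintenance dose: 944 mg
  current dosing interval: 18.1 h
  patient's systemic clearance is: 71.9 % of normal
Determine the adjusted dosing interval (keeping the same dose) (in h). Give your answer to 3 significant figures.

To keep the same average steady-state level, dosing rate must scale with clearance.
CL ratio = 71.9 / 100 = 0.7190
New interval (same dose) = 18.1 / 0.7190 = 25.17 h

25.2 h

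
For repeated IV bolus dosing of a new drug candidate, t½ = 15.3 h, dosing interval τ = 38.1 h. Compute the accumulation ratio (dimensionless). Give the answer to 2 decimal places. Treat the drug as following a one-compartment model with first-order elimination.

k = ln2 / t½ = 0.693147 / 15.3 = 0.04530 h⁻¹
e^(−kτ) = e^(−0.04530 × 38.1) = 0.1780
Accumulation ratio R = 1 / (1 − e^(−kτ)) = 1 / (1 − 0.1780) = 1.217

1.22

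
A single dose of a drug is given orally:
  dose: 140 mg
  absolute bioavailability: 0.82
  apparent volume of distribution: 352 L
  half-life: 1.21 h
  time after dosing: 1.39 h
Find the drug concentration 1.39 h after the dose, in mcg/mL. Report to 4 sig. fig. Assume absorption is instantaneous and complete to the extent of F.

0.1471 mcg/mL

Amount reaching circulation = F × Dose = 0.82 × 140.0 = 114.8 mg
C₀ = F·Dose / Vd = 114.8 / 352 = 0.3261 mg/L
k = ln2 / t½ = 0.693147 / 1.21 = 0.5728 h⁻¹
C = C₀ · e^(−k·t) = 0.3261 × e^(−0.5728 × 1.39)
  = 0.3261 × 0.4510 = 0.1471 mg/L
(0.1471 mg/L = 0.1471 mcg/mL)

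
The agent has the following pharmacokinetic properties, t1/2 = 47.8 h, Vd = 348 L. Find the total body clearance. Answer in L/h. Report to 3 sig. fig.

k = ln2 / t½ = 0.693147 / 47.8 = 0.01450 h⁻¹
CL = k × Vd = 0.01450 × 348 = 5.046 L/h

5.05 L/h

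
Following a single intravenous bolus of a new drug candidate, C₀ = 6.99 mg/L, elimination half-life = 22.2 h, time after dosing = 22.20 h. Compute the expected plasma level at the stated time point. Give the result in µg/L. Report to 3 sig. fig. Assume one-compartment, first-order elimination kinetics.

k = ln2 / t½ = 0.693147 / 22.2 = 0.03122 h⁻¹
t / t½ = 22.20 / 22.2 = 1 half-lives
C = C₀ × (1/2)^1 = 6.990 × 0.5000 = 3.495 mg/L
Convert: 3.495 mg/L × 1000 = 3495 µg/L

3500 µg/L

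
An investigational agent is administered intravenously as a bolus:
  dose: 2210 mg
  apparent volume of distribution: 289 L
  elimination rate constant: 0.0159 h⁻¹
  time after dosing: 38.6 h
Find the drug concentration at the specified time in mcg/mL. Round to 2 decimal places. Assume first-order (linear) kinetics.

C₀ = Dose / Vd = 2210 / 289 = 7.647 mg/L
C = C₀ · e^(−k·t) = 7.647 × e^(−0.01590 × 38.6)
  = 7.647 × 0.5413 = 4.139 mg/L
(4.139 mg/L = 4.139 mcg/mL)

4.14 mcg/mL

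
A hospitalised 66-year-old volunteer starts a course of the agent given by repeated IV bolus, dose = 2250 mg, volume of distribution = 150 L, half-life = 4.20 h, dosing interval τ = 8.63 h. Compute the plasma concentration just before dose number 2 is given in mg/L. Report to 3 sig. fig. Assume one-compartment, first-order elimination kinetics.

C₀ per dose = Dose / Vd = 2250 / 150 = 15.00 mg/L
k = ln2 / t½ = 0.693147 / 4.20 = 0.1650 h⁻¹
Fraction remaining after one interval: r = e^(−kτ) = e^(−0.1650 × 8.63) = 0.2408
Before dose 2, 1 dose has been given (aged 1τ).
C_trough = C₀ × r = 15.00 × 0.2408 = 3.612 mg/L

3.61 mg/L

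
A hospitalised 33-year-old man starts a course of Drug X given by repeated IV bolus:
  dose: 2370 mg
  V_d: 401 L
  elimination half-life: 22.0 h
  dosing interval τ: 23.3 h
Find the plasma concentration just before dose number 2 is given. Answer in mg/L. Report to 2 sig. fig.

2.8 mg/L

C₀ per dose = Dose / Vd = 2370 / 401 = 5.910 mg/L
k = ln2 / t½ = 0.693147 / 22.0 = 0.03151 h⁻¹
Fraction remaining after one interval: r = e^(−kτ) = e^(−0.03151 × 23.3) = 0.4799
Before dose 2, 1 dose has been given (aged 1τ).
C_trough = C₀ × r = 5.910 × 0.4799 = 2.836 mg/L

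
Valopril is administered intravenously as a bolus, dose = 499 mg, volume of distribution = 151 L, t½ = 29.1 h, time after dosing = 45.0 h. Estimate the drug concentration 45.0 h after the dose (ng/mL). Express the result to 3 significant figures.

1130 ng/mL

C₀ = Dose / Vd = 499.0 / 151 = 3.305 mg/L
k = ln2 / t½ = 0.693147 / 29.1 = 0.02382 h⁻¹
C = C₀ · e^(−k·t) = 3.305 × e^(−0.02382 × 45.0)
  = 3.305 × 0.3424 = 1.132 mg/L
Convert: 1.132 mg/L × 1000 = 1132 ng/mL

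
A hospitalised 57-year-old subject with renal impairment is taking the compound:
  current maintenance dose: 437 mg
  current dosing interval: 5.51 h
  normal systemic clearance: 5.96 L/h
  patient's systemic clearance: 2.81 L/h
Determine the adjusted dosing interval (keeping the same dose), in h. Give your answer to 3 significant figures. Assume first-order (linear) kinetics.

To keep the same average steady-state level, dosing rate must scale with clearance.
CL ratio = 2.81 / 5.96 = 0.4715
New interval (same dose) = 5.51 / 0.4715 = 11.69 h

11.7 h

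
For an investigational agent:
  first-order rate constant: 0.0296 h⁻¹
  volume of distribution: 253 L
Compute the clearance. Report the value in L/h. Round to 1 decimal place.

7.5 L/h

CL = k × Vd = 0.0296 × 253 = 7.489 L/h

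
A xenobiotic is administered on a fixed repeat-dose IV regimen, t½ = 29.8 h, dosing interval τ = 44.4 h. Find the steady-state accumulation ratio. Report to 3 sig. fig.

k = ln2 / t½ = 0.693147 / 29.8 = 0.02326 h⁻¹
e^(−kτ) = e^(−0.02326 × 44.4) = 0.3560
Accumulation ratio R = 1 / (1 − e^(−kτ)) = 1 / (1 − 0.3560) = 1.553

1.55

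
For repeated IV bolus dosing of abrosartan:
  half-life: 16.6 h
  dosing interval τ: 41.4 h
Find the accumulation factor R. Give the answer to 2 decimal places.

k = ln2 / t½ = 0.693147 / 16.6 = 0.04176 h⁻¹
e^(−kτ) = e^(−0.04176 × 41.4) = 0.1775
Accumulation ratio R = 1 / (1 − e^(−kτ)) = 1 / (1 − 0.1775) = 1.216

1.22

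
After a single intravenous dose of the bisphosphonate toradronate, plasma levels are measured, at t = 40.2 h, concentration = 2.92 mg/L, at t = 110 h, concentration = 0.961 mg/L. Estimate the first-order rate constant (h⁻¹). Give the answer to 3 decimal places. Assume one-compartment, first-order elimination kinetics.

k = ln(C₁/C₂) / (t₂ − t₁) = ln(2.92/0.961) / (110 − 40.2)
  = 1.111 / 69.80 = 0.01592 h⁻¹

0.016 h⁻¹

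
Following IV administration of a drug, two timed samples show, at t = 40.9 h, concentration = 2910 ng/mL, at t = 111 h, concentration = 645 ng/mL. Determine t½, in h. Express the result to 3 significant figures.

32.2 h

k = ln(C₁/C₂) / (t₂ − t₁) = ln(2910/645) / (111 − 40.9)
  = 1.507 / 70.10 = 0.02150 h⁻¹
t½ = ln2 / k = 0.693147 / 0.02150 = 32.24 h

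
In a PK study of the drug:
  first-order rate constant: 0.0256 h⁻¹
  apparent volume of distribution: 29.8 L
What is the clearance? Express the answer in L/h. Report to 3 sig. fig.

CL = k × Vd = 0.0256 × 29.8 = 0.7629 L/h

0.763 L/h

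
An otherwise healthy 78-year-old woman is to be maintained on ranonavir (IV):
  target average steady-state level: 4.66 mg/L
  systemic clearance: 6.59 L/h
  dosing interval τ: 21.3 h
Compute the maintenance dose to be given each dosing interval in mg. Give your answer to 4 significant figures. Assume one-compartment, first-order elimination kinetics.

654.1 mg

At steady state, Dose/τ = Css × CL.
Dose = Css × CL × τ = 4.66 × 6.590 × 21.3 = 654.1 mg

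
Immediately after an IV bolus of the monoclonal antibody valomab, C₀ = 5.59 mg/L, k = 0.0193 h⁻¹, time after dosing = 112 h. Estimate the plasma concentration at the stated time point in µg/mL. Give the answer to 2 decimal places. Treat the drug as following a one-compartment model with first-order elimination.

C = C₀ · e^(−k·t) = 5.590 × e^(−0.01930 × 112)
  = 5.590 × 0.1151 = 0.6434 mg/L
(0.6434 mg/L = 0.6434 µg/mL)

0.64 µg/mL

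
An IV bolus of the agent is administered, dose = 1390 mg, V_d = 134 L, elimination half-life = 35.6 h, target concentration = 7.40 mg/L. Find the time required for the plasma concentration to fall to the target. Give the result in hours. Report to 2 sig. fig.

17 h

C₀ = Dose / Vd = 1390 / 134 = 10.37 mg/L
k = ln2 / t½ = 0.693147 / 35.6 = 0.01947 h⁻¹
t = ln(C₀ / C) / k = ln(10.37 / 7.40) / 0.01947
  = ln(1.401) / 0.01947 = 0.3372 / 0.01947 = 17.32 h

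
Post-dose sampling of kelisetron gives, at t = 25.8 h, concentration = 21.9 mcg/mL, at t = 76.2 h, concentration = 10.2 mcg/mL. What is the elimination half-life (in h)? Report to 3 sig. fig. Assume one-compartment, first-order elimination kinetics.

k = ln(C₁/C₂) / (t₂ − t₁) = ln(21.9/10.2) / (76.2 − 25.8)
  = 0.7641 / 50.40 = 0.01516 h⁻¹
t½ = ln2 / k = 0.693147 / 0.01516 = 45.72 h

45.7 h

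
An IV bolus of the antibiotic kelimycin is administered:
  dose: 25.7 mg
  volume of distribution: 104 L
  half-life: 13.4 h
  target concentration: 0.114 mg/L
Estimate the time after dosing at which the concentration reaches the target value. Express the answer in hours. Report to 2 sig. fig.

C₀ = Dose / Vd = 25.70 / 104 = 0.2471 mg/L
k = ln2 / t½ = 0.693147 / 13.4 = 0.05173 h⁻¹
t = ln(C₀ / C) / k = ln(0.2471 / 0.114) / 0.05173
  = ln(2.168) / 0.05173 = 0.7738 / 0.05173 = 14.96 h

15 h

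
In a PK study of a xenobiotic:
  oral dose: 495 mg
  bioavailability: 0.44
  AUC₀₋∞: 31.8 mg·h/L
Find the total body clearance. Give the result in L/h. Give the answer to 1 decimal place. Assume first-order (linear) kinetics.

CL = F·Dose / AUC = 0.44 × 495 / 31.8 = 6.849 L/h

6.8 L/h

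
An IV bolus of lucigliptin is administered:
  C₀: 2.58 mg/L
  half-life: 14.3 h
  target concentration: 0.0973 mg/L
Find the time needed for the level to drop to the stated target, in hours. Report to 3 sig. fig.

67.6 h

k = ln2 / t½ = 0.693147 / 14.3 = 0.04847 h⁻¹
t = ln(C₀ / C) / k = ln(2.580 / 0.0973) / 0.04847
  = ln(26.52) / 0.04847 = 3.278 / 0.04847 = 67.63 h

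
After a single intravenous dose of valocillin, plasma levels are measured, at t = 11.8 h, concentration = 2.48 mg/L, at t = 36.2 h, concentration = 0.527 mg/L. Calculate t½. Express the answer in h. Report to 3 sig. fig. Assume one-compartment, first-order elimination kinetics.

10.9 h

k = ln(C₁/C₂) / (t₂ − t₁) = ln(2.48/0.527) / (36.2 − 11.8)
  = 1.549 / 24.40 = 0.06348 h⁻¹
t½ = ln2 / k = 0.693147 / 0.06348 = 10.92 h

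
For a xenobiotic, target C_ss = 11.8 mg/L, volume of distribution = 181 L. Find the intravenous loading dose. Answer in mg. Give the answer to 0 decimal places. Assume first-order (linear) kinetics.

2136 mg

LD = Css × Vd = 11.8 × 181 = 2136 mg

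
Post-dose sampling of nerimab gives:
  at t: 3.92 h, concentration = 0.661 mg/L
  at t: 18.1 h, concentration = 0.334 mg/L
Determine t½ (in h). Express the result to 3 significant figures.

k = ln(C₁/C₂) / (t₂ − t₁) = ln(0.661/0.334) / (18.1 − 3.92)
  = 0.6826 / 14.18 = 0.04814 h⁻¹
t½ = ln2 / k = 0.693147 / 0.04814 = 14.40 h

14.4 h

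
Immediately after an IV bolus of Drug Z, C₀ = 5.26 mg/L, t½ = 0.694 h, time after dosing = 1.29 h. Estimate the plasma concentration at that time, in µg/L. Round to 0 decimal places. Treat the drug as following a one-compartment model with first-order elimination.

1450 µg/L

k = ln2 / t½ = 0.693147 / 0.694 = 0.9988 h⁻¹
C = C₀ · e^(−k·t) = 5.260 × e^(−0.9988 × 1.29)
  = 5.260 × 0.2757 = 1.450 mg/L
Convert: 1.450 mg/L × 1000 = 1450 µg/L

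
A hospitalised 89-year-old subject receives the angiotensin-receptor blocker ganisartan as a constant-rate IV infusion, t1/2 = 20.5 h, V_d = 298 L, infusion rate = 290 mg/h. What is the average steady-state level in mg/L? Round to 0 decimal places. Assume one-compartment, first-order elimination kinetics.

29 mg/L

k = ln2 / t½ = 0.693147 / 20.5 = 0.03381 h⁻¹
CL = k × Vd = 0.03381 × 298 = 10.08 L/h
At steady state Css = R₀ / CL = 290 / 10.08 = 28.77 mg/L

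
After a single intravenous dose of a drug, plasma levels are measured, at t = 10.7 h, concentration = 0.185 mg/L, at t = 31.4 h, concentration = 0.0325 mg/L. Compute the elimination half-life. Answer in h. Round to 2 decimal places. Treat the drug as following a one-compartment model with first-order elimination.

8.25 h

k = ln(C₁/C₂) / (t₂ − t₁) = ln(0.185/0.0325) / (31.4 − 10.7)
  = 1.739 / 20.70 = 0.08401 h⁻¹
t½ = ln2 / k = 0.693147 / 0.08401 = 8.251 h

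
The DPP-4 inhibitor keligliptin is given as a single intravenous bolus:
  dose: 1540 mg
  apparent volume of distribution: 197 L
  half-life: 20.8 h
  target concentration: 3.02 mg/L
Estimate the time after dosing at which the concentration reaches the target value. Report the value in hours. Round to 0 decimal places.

29 h

C₀ = Dose / Vd = 1540 / 197 = 7.817 mg/L
k = ln2 / t½ = 0.693147 / 20.8 = 0.03332 h⁻¹
t = ln(C₀ / C) / k = ln(7.817 / 3.02) / 0.03332
  = ln(2.588) / 0.03332 = 0.9509 / 0.03332 = 28.54 h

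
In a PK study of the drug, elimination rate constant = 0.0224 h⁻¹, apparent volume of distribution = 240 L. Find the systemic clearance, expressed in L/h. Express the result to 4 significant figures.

5.376 L/h

CL = k × Vd = 0.0224 × 240 = 5.376 L/h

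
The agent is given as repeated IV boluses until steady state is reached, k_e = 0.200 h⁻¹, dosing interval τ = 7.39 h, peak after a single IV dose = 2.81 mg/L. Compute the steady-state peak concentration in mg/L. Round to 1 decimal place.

3.6 mg/L

e^(−kτ) = e^(−0.2000 × 7.39) = 0.2281
Accumulation ratio R = 1 / (1 − e^(−kτ)) = 1 / (1 − 0.2281) = 1.296
Steady-state peak = C₀ × R = 2.81 × 1.296 = 3.642 mg/L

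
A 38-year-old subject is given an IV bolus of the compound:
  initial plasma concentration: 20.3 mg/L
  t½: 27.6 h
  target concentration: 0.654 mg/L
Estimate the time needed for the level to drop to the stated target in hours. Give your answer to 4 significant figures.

k = ln2 / t½ = 0.693147 / 27.6 = 0.02511 h⁻¹
t = ln(C₀ / C) / k = ln(20.30 / 0.654) / 0.02511
  = ln(31.04) / 0.02511 = 3.435 / 0.02511 = 136.8 h

136.8 h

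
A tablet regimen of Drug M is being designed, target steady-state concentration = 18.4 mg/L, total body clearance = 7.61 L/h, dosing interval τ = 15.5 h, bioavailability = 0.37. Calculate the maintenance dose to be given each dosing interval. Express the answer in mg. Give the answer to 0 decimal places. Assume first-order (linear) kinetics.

5866 mg

At steady state, F × (Dose/τ) = Css × CL.
Dose = Css × CL × τ / F = 18.4 × 7.610 × 15.5 / 0.37 = 5866 mg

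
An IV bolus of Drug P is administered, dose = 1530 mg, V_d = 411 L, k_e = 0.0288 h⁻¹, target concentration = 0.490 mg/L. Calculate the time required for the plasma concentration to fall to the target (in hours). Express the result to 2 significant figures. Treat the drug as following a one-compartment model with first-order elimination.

70 h

C₀ = Dose / Vd = 1530 / 411 = 3.723 mg/L
t = ln(C₀ / C) / k = ln(3.723 / 0.490) / 0.02880
  = ln(7.598) / 0.02880 = 2.028 / 0.02880 = 70.42 h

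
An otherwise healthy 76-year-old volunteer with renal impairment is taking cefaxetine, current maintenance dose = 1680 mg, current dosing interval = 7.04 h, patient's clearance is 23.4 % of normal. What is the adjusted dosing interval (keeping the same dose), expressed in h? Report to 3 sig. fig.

To keep the same average steady-state level, dosing rate must scale with clearance.
CL ratio = 23.4 / 100 = 0.2340
New interval (same dose) = 7.04 / 0.2340 = 30.09 h

30.1 h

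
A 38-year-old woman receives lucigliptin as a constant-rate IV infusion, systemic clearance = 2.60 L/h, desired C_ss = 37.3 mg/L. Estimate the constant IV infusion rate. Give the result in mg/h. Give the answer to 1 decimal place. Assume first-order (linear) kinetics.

At steady state, infusion rate R₀ = Css × CL = 37.3 × 2.600 = 96.98 mg/h

97.0 mg/h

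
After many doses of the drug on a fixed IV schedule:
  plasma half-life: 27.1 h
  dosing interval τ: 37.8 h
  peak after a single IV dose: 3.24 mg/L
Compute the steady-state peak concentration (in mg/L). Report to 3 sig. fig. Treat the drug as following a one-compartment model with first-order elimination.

5.23 mg/L

k = ln2 / t½ = 0.693147 / 27.1 = 0.02558 h⁻¹
e^(−kτ) = e^(−0.02558 × 37.8) = 0.3803
Accumulation ratio R = 1 / (1 − e^(−kτ)) = 1 / (1 − 0.3803) = 1.614
Steady-state peak = C₀ × R = 3.24 × 1.614 = 5.229 mg/L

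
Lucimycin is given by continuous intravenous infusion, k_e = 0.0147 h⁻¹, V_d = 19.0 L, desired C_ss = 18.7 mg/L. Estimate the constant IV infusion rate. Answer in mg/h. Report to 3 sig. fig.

CL = k × Vd = 0.01470 × 19.0 = 0.2793 L/h
At steady state, infusion rate R₀ = Css × CL = 18.7 × 0.2793 = 5.223 mg/h

5.22 mg/h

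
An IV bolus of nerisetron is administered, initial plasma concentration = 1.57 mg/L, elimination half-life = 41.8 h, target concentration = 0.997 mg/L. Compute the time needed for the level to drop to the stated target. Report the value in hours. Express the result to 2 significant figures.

k = ln2 / t½ = 0.693147 / 41.8 = 0.01658 h⁻¹
t = ln(C₀ / C) / k = ln(1.570 / 0.997) / 0.01658
  = ln(1.575) / 0.01658 = 0.4543 / 0.01658 = 27.40 h

27 h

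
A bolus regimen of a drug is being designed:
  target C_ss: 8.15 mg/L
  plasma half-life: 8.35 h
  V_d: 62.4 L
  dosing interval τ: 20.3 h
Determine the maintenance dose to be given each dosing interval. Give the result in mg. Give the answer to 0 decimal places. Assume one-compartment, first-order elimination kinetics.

k = ln2 / t½ = 0.693147 / 8.35 = 0.08301 h⁻¹
CL = k × Vd = 0.08301 × 62.4 = 5.180 L/h
At steady state, Dose/τ = Css × CL.
Dose = Css × CL × τ = 8.15 × 5.180 × 20.3 = 857.0 mg

857 mg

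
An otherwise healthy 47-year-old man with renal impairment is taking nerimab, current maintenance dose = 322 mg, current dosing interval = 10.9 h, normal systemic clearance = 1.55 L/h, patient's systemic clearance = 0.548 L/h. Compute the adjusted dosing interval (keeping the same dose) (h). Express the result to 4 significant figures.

To keep the same average steady-state level, dosing rate must scale with clearance.
CL ratio = 0.548 / 1.55 = 0.3535
New interval (same dose) = 10.9 / 0.3535 = 30.83 h

30.83 h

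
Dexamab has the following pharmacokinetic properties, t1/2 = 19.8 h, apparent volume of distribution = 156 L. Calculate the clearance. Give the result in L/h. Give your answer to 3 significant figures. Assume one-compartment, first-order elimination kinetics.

k = ln2 / t½ = 0.693147 / 19.8 = 0.03501 h⁻¹
CL = k × Vd = 0.03501 × 156 = 5.462 L/h

5.46 L/h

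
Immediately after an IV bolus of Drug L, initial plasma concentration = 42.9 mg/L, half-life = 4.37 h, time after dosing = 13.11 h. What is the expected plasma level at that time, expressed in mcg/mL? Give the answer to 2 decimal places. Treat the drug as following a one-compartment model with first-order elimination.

5.36 mcg/mL

k = ln2 / t½ = 0.693147 / 4.37 = 0.1586 h⁻¹
t / t½ = 13.11 / 4.37 = 3 half-lives
C = C₀ × (1/2)^3 = 42.90 × 0.1250 = 5.363 mg/L
(5.363 mg/L = 5.363 mcg/mL)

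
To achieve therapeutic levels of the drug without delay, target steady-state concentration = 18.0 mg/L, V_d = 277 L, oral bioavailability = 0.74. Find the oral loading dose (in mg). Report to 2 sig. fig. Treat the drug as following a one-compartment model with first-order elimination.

LD = Css × Vd / F = 18.0 × 277 / 0.74 = 6738 mg

6700 mg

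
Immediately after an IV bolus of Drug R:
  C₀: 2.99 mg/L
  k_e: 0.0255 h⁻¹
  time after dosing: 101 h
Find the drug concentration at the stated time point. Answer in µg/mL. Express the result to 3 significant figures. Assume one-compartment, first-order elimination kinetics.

C = C₀ · e^(−k·t) = 2.990 × e^(−0.02550 × 101)
  = 2.990 × 0.07612 = 0.2276 mg/L
(0.2276 mg/L = 0.2276 µg/mL)

0.228 µg/mL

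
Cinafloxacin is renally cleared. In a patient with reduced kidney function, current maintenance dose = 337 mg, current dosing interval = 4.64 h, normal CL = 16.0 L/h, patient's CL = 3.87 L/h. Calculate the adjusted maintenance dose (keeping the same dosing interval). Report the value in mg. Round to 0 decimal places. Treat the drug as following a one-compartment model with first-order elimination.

To keep the same average steady-state level, dosing rate must scale with clearance.
CL ratio = 3.87 / 16.0 = 0.2419
New dose (same interval) = 337 × 0.2419 = 81.52 mg

82 mg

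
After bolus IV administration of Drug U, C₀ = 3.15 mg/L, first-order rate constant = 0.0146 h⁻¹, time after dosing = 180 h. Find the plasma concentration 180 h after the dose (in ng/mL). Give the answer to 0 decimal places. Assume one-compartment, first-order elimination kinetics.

C = C₀ · e^(−k·t) = 3.150 × e^(−0.01460 × 180)
  = 3.150 × 0.07222 = 0.2275 mg/L
Convert: 0.2275 mg/L × 1000 = 227.5 ng/mL

228 ng/mL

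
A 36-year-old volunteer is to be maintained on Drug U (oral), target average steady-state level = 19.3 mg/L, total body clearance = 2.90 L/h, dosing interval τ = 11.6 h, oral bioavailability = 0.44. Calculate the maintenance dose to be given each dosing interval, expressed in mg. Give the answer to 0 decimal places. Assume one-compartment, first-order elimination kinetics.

1476 mg

At steady state, F × (Dose/τ) = Css × CL.
Dose = Css × CL × τ / F = 19.3 × 2.900 × 11.6 / 0.44 = 1476 mg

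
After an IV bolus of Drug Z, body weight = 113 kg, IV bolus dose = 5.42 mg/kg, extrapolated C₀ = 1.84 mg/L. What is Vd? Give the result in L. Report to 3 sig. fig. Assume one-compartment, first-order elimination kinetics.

Dose = 5.42 × 113 = 612.5 mg
Vd = Dose / C₀ = 612.5 / 1.84 = 332.9 L

333 L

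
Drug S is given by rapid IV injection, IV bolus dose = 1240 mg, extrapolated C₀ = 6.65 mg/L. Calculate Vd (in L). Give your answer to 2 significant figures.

190 L

Vd = Dose / C₀ = 1240 / 6.65 = 186.5 L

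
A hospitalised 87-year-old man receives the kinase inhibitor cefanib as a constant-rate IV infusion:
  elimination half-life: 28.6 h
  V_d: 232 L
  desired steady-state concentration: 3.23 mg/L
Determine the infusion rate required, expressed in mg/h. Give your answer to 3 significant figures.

18.2 mg/h

k = ln2 / t½ = 0.693147 / 28.6 = 0.02424 h⁻¹
CL = k × Vd = 0.02424 × 232 = 5.624 L/h
At steady state, infusion rate R₀ = Css × CL = 3.23 × 5.624 = 18.17 mg/h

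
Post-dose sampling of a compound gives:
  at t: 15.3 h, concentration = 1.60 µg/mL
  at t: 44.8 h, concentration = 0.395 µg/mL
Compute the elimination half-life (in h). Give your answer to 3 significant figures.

k = ln(C₁/C₂) / (t₂ − t₁) = ln(1.60/0.395) / (44.8 − 15.3)
  = 1.399 / 29.50 = 0.04742 h⁻¹
t½ = ln2 / k = 0.693147 / 0.04742 = 14.62 h

14.6 h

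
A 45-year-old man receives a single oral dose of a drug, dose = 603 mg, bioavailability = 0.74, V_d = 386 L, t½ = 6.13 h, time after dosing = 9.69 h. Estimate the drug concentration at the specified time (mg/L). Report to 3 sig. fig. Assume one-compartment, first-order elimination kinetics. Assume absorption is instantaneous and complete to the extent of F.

0.386 mg/L

Amount reaching circulation = F × Dose = 0.74 × 603.0 = 446.2 mg
C₀ = F·Dose / Vd = 446.2 / 386 = 1.156 mg/L
k = ln2 / t½ = 0.693147 / 6.13 = 0.1131 h⁻¹
C = C₀ · e^(−k·t) = 1.156 × e^(−0.1131 × 9.69)
  = 1.156 × 0.3342 = 0.3863 mg/L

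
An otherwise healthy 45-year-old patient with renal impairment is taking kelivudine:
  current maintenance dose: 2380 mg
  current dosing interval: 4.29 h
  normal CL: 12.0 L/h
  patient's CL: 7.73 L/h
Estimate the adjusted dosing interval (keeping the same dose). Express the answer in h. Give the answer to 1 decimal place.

To keep the same average steady-state level, dosing rate must scale with clearance.
CL ratio = 7.73 / 12.0 = 0.6442
New interval (same dose) = 4.29 / 0.6442 = 6.659 h

6.7 h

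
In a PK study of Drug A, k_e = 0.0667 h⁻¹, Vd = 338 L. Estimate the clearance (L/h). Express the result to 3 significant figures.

CL = k × Vd = 0.0667 × 338 = 22.54 L/h

22.5 L/h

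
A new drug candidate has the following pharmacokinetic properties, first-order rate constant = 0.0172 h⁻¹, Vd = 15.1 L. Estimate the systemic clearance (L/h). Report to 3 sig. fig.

0.260 L/h

CL = k × Vd = 0.0172 × 15.1 = 0.2597 L/h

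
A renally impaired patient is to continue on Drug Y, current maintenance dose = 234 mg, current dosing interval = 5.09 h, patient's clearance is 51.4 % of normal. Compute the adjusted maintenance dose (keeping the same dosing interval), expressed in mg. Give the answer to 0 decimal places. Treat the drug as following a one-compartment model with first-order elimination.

To keep the same average steady-state level, dosing rate must scale with clearance.
CL ratio = 51.4 / 100 = 0.5140
New dose (same interval) = 234 × 0.5140 = 120.3 mg

120 mg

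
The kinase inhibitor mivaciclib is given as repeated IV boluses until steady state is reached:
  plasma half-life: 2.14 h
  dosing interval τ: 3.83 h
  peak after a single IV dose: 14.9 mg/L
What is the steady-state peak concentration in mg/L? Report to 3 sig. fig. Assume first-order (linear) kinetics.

21.0 mg/L

k = ln2 / t½ = 0.693147 / 2.14 = 0.3239 h⁻¹
e^(−kτ) = e^(−0.3239 × 3.83) = 0.2892
Accumulation ratio R = 1 / (1 − e^(−kτ)) = 1 / (1 − 0.2892) = 1.407
Steady-state peak = C₀ × R = 14.9 × 1.407 = 20.96 mg/L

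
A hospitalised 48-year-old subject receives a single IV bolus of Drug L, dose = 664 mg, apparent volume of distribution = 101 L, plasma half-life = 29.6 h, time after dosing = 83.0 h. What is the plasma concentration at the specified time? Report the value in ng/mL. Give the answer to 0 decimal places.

C₀ = Dose / Vd = 664.0 / 101 = 6.574 mg/L
k = ln2 / t½ = 0.693147 / 29.6 = 0.02342 h⁻¹
C = C₀ · e^(−k·t) = 6.574 × e^(−0.02342 × 83.0)
  = 6.574 × 0.1432 = 0.9414 mg/L
Convert: 0.9414 mg/L × 1000 = 941.4 ng/mL

941 ng/mL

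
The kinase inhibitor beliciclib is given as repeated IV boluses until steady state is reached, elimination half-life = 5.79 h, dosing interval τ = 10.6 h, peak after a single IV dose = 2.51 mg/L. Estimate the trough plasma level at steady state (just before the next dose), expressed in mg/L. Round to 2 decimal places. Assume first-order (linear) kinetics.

0.98 mg/L

k = ln2 / t½ = 0.693147 / 5.79 = 0.1197 h⁻¹
e^(−kτ) = e^(−0.1197 × 10.6) = 0.2812
Accumulation ratio R = 1 / (1 − e^(−kτ)) = 1 / (1 − 0.2812) = 1.391
Steady-state trough = C₀ × R × e^(−kτ) = 2.51 × 1.391 × 0.2812 = 0.9818 mg/L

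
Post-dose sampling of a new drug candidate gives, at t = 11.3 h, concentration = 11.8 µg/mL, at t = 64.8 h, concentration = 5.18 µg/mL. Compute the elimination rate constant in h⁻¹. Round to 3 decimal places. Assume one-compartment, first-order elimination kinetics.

0.015 h⁻¹

k = ln(C₁/C₂) / (t₂ − t₁) = ln(11.8/5.18) / (64.8 − 11.3)
  = 0.8233 / 53.50 = 0.01539 h⁻¹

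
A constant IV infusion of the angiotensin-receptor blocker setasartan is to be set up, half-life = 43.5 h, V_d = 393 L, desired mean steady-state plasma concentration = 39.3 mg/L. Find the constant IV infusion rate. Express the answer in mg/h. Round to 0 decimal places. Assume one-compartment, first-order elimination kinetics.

k = ln2 / t½ = 0.693147 / 43.5 = 0.01593 h⁻¹
CL = k × Vd = 0.01593 × 393 = 6.260 L/h
At steady state, infusion rate R₀ = Css × CL = 39.3 × 6.260 = 246.0 mg/h

246 mg/h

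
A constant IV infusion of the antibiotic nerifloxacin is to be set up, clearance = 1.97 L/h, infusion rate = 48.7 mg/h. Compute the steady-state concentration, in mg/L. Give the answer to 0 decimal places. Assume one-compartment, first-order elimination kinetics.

25 mg/L

At steady state Css = R₀ / CL = 48.7 / 1.970 = 24.72 mg/L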